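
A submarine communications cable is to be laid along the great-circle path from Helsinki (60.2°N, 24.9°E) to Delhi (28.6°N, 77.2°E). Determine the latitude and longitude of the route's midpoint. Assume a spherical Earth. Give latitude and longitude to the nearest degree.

Convert each endpoint to a unit vector on the sphere (x = cos φ cos λ, y = cos φ sin λ, z = sin φ).
The central angle between the endpoints is δ = arccos(p₁·p₂) ≈ 0.820 rad (47.0°).
Interpolate at f = 1/2 with slerp weights a = sin((1−f)δ)/sin δ ≈ 0.545, b = sin(fδ)/sin δ ≈ 0.545.
p = a·p₁ + b·p₂ ≈ (0.352, 0.581, 0.734); φ = arcsin(p_z) ≈ 47.23°, λ = atan2(p_y, p_x) ≈ 58.80°.

≈ 47°N, 59°E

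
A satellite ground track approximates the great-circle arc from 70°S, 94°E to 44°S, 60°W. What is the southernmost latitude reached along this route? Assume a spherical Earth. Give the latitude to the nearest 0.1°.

≈ 83.1°S

The great circle lies in the plane with unit normal n̂ = (p₁ × p₂)/|p₁ × p₂|.
Here n̂_z ≈ -0.120; the vertex latitude is φ_max = arccos|n̂_z| ≈ 83.1°.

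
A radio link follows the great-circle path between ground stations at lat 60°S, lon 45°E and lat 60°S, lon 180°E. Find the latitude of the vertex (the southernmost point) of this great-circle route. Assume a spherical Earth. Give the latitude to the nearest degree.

The great circle lies in the plane with unit normal n̂ = (p₁ × p₂)/|p₁ × p₂|.
Here n̂_z ≈ +0.216; the vertex latitude is φ_max = arccos|n̂_z| ≈ 77.5°.

≈ 78°S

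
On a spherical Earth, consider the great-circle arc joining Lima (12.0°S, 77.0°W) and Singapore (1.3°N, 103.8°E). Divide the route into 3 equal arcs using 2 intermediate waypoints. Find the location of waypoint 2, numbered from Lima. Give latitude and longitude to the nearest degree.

≈ (55°S, 110°E)

From cos δ = sin φ₁ sin φ₂ + cos φ₁ cos φ₂ cos Δλ, the central angle is δ ≈ 2.954 rad (169.3°).
Interpolate at f = 2/3 with slerp weights a = sin((1−f)δ)/sin δ ≈ 4.475, b = sin(fδ)/sin δ ≈ 4.950.
p = a·p₁ + b·p₂ ≈ (-0.196, 0.541, -0.818); φ = arcsin(p_z) ≈ -54.90°, λ = atan2(p_y, p_x) ≈ 109.90°.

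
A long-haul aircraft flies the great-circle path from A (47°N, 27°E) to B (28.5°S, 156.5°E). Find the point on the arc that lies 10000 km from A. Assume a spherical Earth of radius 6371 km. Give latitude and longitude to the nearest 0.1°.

≈ (4.8°N, 122.1°E)

Write both endpoints as unit vectors p₁, p₂ with components (cos φ cos λ, cos φ sin λ, sin φ).
The central angle between the endpoints is δ = arccos(p₁·p₂) ≈ 2.389 rad (136.9°). The total great-circle distance is δ·R ≈ 2.389 × 6371 ≈ 15223 km, so the target fraction is f = 10000/15223 ≈ 0.657.
Interpolate at f ≈ 0.657 with slerp weights a = sin((1−f)δ)/sin δ ≈ 1.070, b = sin(fδ)/sin δ ≈ 1.464.
p = a·p₁ + b·p₂ ≈ (-0.529, 0.844, 0.084); φ = arcsin(p_z) ≈ 4.83°, λ = atan2(p_y, p_x) ≈ 122.09°.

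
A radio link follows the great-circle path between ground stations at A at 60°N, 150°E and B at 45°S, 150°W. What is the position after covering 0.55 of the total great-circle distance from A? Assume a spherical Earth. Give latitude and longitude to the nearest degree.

Convert each endpoint to a unit vector on the sphere (x = cos φ cos λ, y = cos φ sin λ, z = sin φ).
The central angle between the endpoints is δ = arccos(p₁·p₂) ≈ 2.021 rad (115.8°).
Interpolate at f = 0.55 with slerp weights a = sin((1−f)δ)/sin δ ≈ 0.877, b = sin(fδ)/sin δ ≈ 0.996.
p = a·p₁ + b·p₂ ≈ (-0.990, -0.133, 0.055); φ = arcsin(p_z) ≈ 3.16°, λ = atan2(p_y, p_x) ≈ -172.35°.

≈ 3°N, 172°W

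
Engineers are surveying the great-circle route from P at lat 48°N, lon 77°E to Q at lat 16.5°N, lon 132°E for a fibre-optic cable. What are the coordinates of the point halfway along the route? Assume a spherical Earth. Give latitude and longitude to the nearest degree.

Write both endpoints as unit vectors p₁, p₂ with components (cos φ cos λ, cos φ sin λ, sin φ).
The central angle between the endpoints is δ = arccos(p₁·p₂) ≈ 0.953 rad (54.6°).
Interpolate at f = 1/2 with slerp weights a = sin((1−f)δ)/sin δ ≈ 0.563, b = sin(fδ)/sin δ ≈ 0.563.
p = a·p₁ + b·p₂ ≈ (-0.276, 0.768, 0.578); φ = arcsin(p_z) ≈ 35.31°, λ = atan2(p_y, p_x) ≈ 109.79°.

≈ lat 35°N, lon 110°E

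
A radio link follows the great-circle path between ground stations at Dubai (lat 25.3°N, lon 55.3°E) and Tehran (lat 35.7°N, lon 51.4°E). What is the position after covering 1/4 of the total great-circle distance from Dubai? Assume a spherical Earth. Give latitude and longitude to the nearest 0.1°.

Write both endpoints as unit vectors p₁, p₂ with components (cos φ cos λ, cos φ sin λ, sin φ).
The central angle between the endpoints is δ = arccos(p₁·p₂) ≈ 0.191 rad (10.9°).
Interpolate at f = 1/4 with slerp weights a = sin((1−f)δ)/sin δ ≈ 0.752, b = sin(fδ)/sin δ ≈ 0.251.
p = a·p₁ + b·p₂ ≈ (0.514, 0.719, 0.468); φ = arcsin(p_z) ≈ 27.91°, λ = atan2(p_y, p_x) ≈ 54.40°.

≈ lat 27.9°N, lon 54.4°E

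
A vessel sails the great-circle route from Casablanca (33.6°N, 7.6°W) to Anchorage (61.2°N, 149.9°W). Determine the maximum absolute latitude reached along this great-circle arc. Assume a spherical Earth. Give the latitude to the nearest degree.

The great circle lies in the plane with unit normal n̂ = (p₁ × p₂)/|p₁ × p₂|.
Here n̂_z ≈ -0.249; the vertex latitude is φ_max = arccos|n̂_z| ≈ 75.6°.

≈ 76°N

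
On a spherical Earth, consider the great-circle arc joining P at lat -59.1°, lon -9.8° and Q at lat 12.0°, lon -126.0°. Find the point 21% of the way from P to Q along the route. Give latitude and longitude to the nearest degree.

Convert each endpoint to a unit vector on the sphere (x = cos φ cos λ, y = cos φ sin λ, z = sin φ).
The central angle between the endpoints is δ = arccos(p₁·p₂) ≈ 1.983 rad (113.6°).
Interpolate at f = 0.21 with slerp weights a = sin((1−f)δ)/sin δ ≈ 1.091, b = sin(fδ)/sin δ ≈ 0.441.
p = a·p₁ + b·p₂ ≈ (0.298, -0.445, -0.845); φ = arcsin(p_z) ≈ -57.62°, λ = atan2(p_y, p_x) ≈ -56.12°.

≈ lat -58°, lon -56°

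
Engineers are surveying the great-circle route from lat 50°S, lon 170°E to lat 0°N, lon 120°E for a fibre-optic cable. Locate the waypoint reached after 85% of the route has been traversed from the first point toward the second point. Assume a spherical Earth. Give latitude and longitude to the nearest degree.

≈ lat 8°S, lon 125°E

Write both endpoints as unit vectors p₁, p₂ with components (cos φ cos λ, cos φ sin λ, sin φ).
The central angle between the endpoints is δ = arccos(p₁·p₂) ≈ 1.145 rad (65.6°).
Interpolate at f = 0.85 with slerp weights a = sin((1−f)δ)/sin δ ≈ 0.188, b = sin(fδ)/sin δ ≈ 0.908.
p = a·p₁ + b·p₂ ≈ (-0.573, 0.807, -0.144); φ = arcsin(p_z) ≈ -8.26°, λ = atan2(p_y, p_x) ≈ 125.36°.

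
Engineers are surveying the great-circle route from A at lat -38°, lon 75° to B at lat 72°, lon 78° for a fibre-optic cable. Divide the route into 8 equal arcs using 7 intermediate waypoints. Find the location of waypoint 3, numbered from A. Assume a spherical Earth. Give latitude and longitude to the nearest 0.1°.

Convert each endpoint to a unit vector on the sphere (x = cos φ cos λ, y = cos φ sin λ, z = sin φ).
The central angle between the endpoints is δ = arccos(p₁·p₂) ≈ 1.920 rad (110.0°).
Interpolate at f = 3/8 with slerp weights a = sin((1−f)δ)/sin δ ≈ 0.992, b = sin(fδ)/sin δ ≈ 0.702.
p = a·p₁ + b·p₂ ≈ (0.247, 0.967, 0.057); φ = arcsin(p_z) ≈ 3.25°, λ = atan2(p_y, p_x) ≈ 75.65°.

≈ lat 3.3°, lon 75.7°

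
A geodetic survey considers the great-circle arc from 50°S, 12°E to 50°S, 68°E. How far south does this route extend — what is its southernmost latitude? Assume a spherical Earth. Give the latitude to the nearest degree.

The great circle lies in the plane with unit normal n̂ = (p₁ × p₂)/|p₁ × p₂|.
Here n̂_z ≈ +0.595; the vertex latitude is φ_max = arccos|n̂_z| ≈ 53.5°.

≈ 53°S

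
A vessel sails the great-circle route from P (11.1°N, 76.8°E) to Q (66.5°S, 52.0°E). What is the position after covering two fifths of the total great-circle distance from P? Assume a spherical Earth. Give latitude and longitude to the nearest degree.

≈ (20°S, 71°E)

Convert each endpoint to a unit vector on the sphere (x = cos φ cos λ, y = cos φ sin λ, z = sin φ).
The central angle between the endpoints is δ = arccos(p₁·p₂) ≈ 1.391 rad (79.7°).
Interpolate at f = 2/5 with slerp weights a = sin((1−f)δ)/sin δ ≈ 0.753, b = sin(fδ)/sin δ ≈ 0.537.
p = a·p₁ + b·p₂ ≈ (0.301, 0.888, -0.347); φ = arcsin(p_z) ≈ -20.32°, λ = atan2(p_y, p_x) ≈ 71.31°.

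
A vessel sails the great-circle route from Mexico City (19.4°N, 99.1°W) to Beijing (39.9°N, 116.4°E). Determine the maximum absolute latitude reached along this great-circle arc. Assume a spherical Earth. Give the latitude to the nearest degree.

≈ 63°N

The great circle lies in the plane with unit normal n̂ = (p₁ × p₂)/|p₁ × p₂|.
Here n̂_z ≈ -0.453; the vertex latitude is φ_max = arccos|n̂_z| ≈ 63.0°.
Check via Clairaut: cos φ_max = |cos φ₁| · sin C = cos(19.4°)·sin(28.7°) ≈ 0.453, again giving ≈ 63.0°.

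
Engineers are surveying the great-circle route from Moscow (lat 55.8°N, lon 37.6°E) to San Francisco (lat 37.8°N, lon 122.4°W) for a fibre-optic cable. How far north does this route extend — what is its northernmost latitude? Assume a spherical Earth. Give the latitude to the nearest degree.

The great circle lies in the plane with unit normal n̂ = (p₁ × p₂)/|p₁ × p₂|.
Here n̂_z ≈ -0.153; the vertex latitude is φ_max = arccos|n̂_z| ≈ 81.2°.

≈ 81°N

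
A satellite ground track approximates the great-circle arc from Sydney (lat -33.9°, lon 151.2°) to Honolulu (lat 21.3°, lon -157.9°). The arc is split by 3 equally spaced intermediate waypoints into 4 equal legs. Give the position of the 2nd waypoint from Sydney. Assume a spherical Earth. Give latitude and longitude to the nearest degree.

≈ lat -7°, lon 178°

From cos δ = sin φ₁ sin φ₂ + cos φ₁ cos φ₂ cos Δλ, the central angle is δ ≈ 1.282 rad (73.4°).
Interpolate at f = 2/4 with slerp weights a = sin((1−f)δ)/sin δ ≈ 0.624, b = sin(fδ)/sin δ ≈ 0.624.
p = a·p₁ + b·p₂ ≈ (-0.992, 0.031, -0.121); φ = arcsin(p_z) ≈ -6.97°, λ = atan2(p_y, p_x) ≈ 178.22°.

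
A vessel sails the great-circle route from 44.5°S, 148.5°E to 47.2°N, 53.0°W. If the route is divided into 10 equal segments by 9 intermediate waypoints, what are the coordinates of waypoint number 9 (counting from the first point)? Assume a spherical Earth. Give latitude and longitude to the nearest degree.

The haversine formula gives a central angle δ ≈ 2.877 rad (164.8°) between the endpoints.
Interpolate at f = 9/10 with slerp weights a = sin((1−f)δ)/sin δ ≈ 1.085, b = sin(fδ)/sin δ ≈ 2.006.
p = a·p₁ + b·p₂ ≈ (0.161, -0.684, 0.711); φ = arcsin(p_z) ≈ 45.35°, λ = atan2(p_y, p_x) ≈ -76.79°.

≈ 45°N, 77°W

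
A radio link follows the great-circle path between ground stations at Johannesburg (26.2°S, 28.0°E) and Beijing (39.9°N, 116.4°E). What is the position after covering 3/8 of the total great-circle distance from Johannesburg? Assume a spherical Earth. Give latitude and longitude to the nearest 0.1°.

≈ 0.3°N, 58.4°E

Write both endpoints as unit vectors p₁, p₂ with components (cos φ cos λ, cos φ sin λ, sin φ).
The central angle between the endpoints is δ = arccos(p₁·p₂) ≈ 1.838 rad (105.3°).
Interpolate at f = 3/8 with slerp weights a = sin((1−f)δ)/sin δ ≈ 0.946, b = sin(fδ)/sin δ ≈ 0.659.
p = a·p₁ + b·p₂ ≈ (0.524, 0.851, 0.005); φ = arcsin(p_z) ≈ 0.31°, λ = atan2(p_y, p_x) ≈ 58.37°.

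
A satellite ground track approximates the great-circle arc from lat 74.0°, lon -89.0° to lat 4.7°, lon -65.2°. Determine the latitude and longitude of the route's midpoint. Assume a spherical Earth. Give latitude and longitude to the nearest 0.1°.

≈ lat 39.8°, lon -70.3°

Convert each endpoint to a unit vector on the sphere (x = cos φ cos λ, y = cos φ sin λ, z = sin φ).
The central angle between the endpoints is δ = arccos(p₁·p₂) ≈ 1.234 rad (70.7°).
Interpolate at f = 1/2 with slerp weights a = sin((1−f)δ)/sin δ ≈ 0.613, b = sin(fδ)/sin δ ≈ 0.613.
p = a·p₁ + b·p₂ ≈ (0.259, -0.724, 0.640); φ = arcsin(p_z) ≈ 39.76°, λ = atan2(p_y, p_x) ≈ -70.29°.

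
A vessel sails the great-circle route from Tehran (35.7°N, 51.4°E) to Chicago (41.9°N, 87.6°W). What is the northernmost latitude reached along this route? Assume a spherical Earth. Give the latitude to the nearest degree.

The great circle lies in the plane with unit normal n̂ = (p₁ × p₂)/|p₁ × p₂|.
Here n̂_z ≈ -0.397; the vertex latitude is φ_max = arccos|n̂_z| ≈ 66.6°.
Check via Clairaut: cos φ_max = |cos φ₁| · sin C = cos(35.7°)·sin(29.3°) ≈ 0.397, again giving ≈ 66.6°.

≈ 67°N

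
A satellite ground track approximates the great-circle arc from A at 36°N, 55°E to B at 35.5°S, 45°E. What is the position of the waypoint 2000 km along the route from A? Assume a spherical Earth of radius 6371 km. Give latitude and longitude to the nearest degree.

≈ 18°N, 52°E

The haversine formula gives a central angle δ ≈ 1.258 rad (72.1°) between the endpoints. The total great-circle distance is δ·R ≈ 1.258 × 6371 ≈ 8018 km, so the target fraction is f = 2000/8018 ≈ 0.249.
Interpolate at f ≈ 0.249 with slerp weights a = sin((1−f)δ)/sin δ ≈ 0.851, b = sin(fδ)/sin δ ≈ 0.324.
p = a·p₁ + b·p₂ ≈ (0.582, 0.751, 0.312); φ = arcsin(p_z) ≈ 18.18°, λ = atan2(p_y, p_x) ≈ 52.23°.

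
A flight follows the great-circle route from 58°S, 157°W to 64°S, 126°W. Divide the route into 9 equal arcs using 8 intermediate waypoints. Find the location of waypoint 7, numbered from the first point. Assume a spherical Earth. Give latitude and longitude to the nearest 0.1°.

≈ 63.3°S, 133.9°W

Convert each endpoint to a unit vector on the sphere (x = cos φ cos λ, y = cos φ sin λ, z = sin φ).
The central angle between the endpoints is δ = arccos(p₁·p₂) ≈ 0.279 rad (16.0°).
Interpolate at f = 7/9 with slerp weights a = sin((1−f)δ)/sin δ ≈ 0.225, b = sin(fδ)/sin δ ≈ 0.782.
p = a·p₁ + b·p₂ ≈ (-0.311, -0.324, -0.893); φ = arcsin(p_z) ≈ -63.31°, λ = atan2(p_y, p_x) ≈ -133.86°.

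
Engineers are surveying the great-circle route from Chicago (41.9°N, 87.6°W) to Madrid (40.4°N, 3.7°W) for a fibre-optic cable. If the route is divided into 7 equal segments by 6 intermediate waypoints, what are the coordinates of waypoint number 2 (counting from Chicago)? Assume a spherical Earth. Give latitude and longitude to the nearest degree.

From cos δ = sin φ₁ sin φ₂ + cos φ₁ cos φ₂ cos Δλ, the central angle is δ ≈ 1.055 rad (60.5°).
Interpolate at f = 2/7 with slerp weights a = sin((1−f)δ)/sin δ ≈ 0.787, b = sin(fδ)/sin δ ≈ 0.341.
p = a·p₁ + b·p₂ ≈ (0.284, -0.602, 0.747); φ = arcsin(p_z) ≈ 48.29°, λ = atan2(p_y, p_x) ≈ -64.74°.

≈ 48°N, 65°W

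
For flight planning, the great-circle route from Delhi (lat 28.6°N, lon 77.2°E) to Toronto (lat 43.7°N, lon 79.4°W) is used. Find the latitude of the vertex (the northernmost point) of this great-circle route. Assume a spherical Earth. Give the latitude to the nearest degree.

The great circle lies in the plane with unit normal n̂ = (p₁ × p₂)/|p₁ × p₂|.
Here n̂_z ≈ -0.260; the vertex latitude is φ_max = arccos|n̂_z| ≈ 74.9°.

≈ 75°N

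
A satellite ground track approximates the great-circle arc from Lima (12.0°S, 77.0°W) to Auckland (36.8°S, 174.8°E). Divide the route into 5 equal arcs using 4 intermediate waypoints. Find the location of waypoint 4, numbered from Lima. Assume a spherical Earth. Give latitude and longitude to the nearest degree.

≈ 41°S, 161°W

The haversine formula gives a central angle δ ≈ 1.691 rad (96.9°) between the endpoints.
Interpolate at f = 4/5 with slerp weights a = sin((1−f)δ)/sin δ ≈ 0.334, b = sin(fδ)/sin δ ≈ 0.983.
p = a·p₁ + b·p₂ ≈ (-0.711, -0.247, -0.659); φ = arcsin(p_z) ≈ -41.19°, λ = atan2(p_y, p_x) ≈ -160.82°.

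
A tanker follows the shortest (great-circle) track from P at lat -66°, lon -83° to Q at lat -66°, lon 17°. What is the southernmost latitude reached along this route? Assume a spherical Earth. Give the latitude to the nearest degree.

The great circle lies in the plane with unit normal n̂ = (p₁ × p₂)/|p₁ × p₂|.
Here n̂_z ≈ +0.275; the vertex latitude is φ_max = arccos|n̂_z| ≈ 74.0°.
Check via Clairaut: cos φ_max = |cos φ₁| · sin C = cos(66.0°)·sin(137.4°) ≈ 0.275, again giving ≈ 74.0°.

≈ -74°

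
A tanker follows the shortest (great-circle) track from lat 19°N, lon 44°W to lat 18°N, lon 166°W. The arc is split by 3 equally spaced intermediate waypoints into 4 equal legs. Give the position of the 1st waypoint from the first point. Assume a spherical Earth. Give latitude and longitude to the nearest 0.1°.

≈ lat 30.4°N, lon 72.3°W

From cos δ = sin φ₁ sin φ₂ + cos φ₁ cos φ₂ cos Δλ, the central angle is δ ≈ 1.956 rad (112.1°).
Interpolate at f = 1/4 with slerp weights a = sin((1−f)δ)/sin δ ≈ 1.073, b = sin(fδ)/sin δ ≈ 0.507.
p = a·p₁ + b·p₂ ≈ (0.262, -0.822, 0.506); φ = arcsin(p_z) ≈ 30.41°, λ = atan2(p_y, p_x) ≈ -72.30°.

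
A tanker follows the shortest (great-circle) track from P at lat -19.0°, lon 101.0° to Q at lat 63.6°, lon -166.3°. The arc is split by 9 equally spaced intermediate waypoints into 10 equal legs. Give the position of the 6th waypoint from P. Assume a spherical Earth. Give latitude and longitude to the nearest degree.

The haversine formula gives a central angle δ ≈ 1.887 rad (108.1°) between the endpoints.
Interpolate at f = 6/10 with slerp weights a = sin((1−f)δ)/sin δ ≈ 0.721, b = sin(fδ)/sin δ ≈ 0.953.
p = a·p₁ + b·p₂ ≈ (-0.542, 0.569, 0.619); φ = arcsin(p_z) ≈ 38.22°, λ = atan2(p_y, p_x) ≈ 133.59°.

≈ lat 38°, lon 134°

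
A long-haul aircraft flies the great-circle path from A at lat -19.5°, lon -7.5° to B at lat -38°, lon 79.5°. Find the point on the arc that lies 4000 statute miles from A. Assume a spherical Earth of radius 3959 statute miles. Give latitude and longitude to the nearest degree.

The haversine formula gives a central angle δ ≈ 1.324 rad (75.9°) between the endpoints. The total great-circle distance is δ·R ≈ 1.324 × 3959 ≈ 5241 mi, so the target fraction is f = 4000/5241 ≈ 0.763.
Interpolate at f ≈ 0.763 with slerp weights a = sin((1−f)δ)/sin δ ≈ 0.318, b = sin(fδ)/sin δ ≈ 0.874.
p = a·p₁ + b·p₂ ≈ (0.423, 0.638, -0.644); φ = arcsin(p_z) ≈ -40.09°, λ = atan2(p_y, p_x) ≈ 56.46°.

≈ lat -40°, lon 56°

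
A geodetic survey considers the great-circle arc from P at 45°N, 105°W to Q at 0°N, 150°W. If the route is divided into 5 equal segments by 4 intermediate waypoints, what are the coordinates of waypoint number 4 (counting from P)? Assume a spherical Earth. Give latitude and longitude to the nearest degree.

≈ 10°N, 143°W

The haversine formula gives a central angle δ ≈ 1.047 rad (60.0°) between the endpoints.
Interpolate at f = 4/5 with slerp weights a = sin((1−f)δ)/sin δ ≈ 0.240, b = sin(fδ)/sin δ ≈ 0.858.
p = a·p₁ + b·p₂ ≈ (-0.787, -0.593, 0.170); φ = arcsin(p_z) ≈ 9.77°, λ = atan2(p_y, p_x) ≈ -143.00°.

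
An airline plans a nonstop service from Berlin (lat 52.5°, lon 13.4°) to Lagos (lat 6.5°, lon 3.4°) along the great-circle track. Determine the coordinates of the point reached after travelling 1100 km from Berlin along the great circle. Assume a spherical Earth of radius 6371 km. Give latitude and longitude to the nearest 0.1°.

Write both endpoints as unit vectors p₁, p₂ with components (cos φ cos λ, cos φ sin λ, sin φ).
The central angle between the endpoints is δ = arccos(p₁·p₂) ≈ 0.816 rad (46.7°). The total great-circle distance is δ·R ≈ 0.816 × 6371 ≈ 5196 km, so the target fraction is f = 1100/5196 ≈ 0.212.
Interpolate at f ≈ 0.212 with slerp weights a = sin((1−f)δ)/sin δ ≈ 0.823, b = sin(fδ)/sin δ ≈ 0.236.
p = a·p₁ + b·p₂ ≈ (0.722, 0.130, 0.680); φ = arcsin(p_z) ≈ 42.84°, λ = atan2(p_y, p_x) ≈ 10.22°.

≈ lat 42.8°, lon 10.2°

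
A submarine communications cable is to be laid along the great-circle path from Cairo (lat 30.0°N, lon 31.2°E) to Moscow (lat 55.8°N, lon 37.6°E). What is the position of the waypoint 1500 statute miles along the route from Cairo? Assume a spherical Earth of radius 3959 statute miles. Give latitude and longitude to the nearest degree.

≈ lat 51°N, lon 36°E

From cos δ = sin φ₁ sin φ₂ + cos φ₁ cos φ₂ cos Δλ, the central angle is δ ≈ 0.457 rad (26.2°). The total great-circle distance is δ·R ≈ 0.457 × 3959 ≈ 1810 mi, so the target fraction is f = 1500/1810 ≈ 0.829.
Interpolate at f ≈ 0.829 with slerp weights a = sin((1−f)δ)/sin δ ≈ 0.177, b = sin(fδ)/sin δ ≈ 0.838.
p = a·p₁ + b·p₂ ≈ (0.504, 0.367, 0.782); φ = arcsin(p_z) ≈ 51.41°, λ = atan2(p_y, p_x) ≈ 36.03°.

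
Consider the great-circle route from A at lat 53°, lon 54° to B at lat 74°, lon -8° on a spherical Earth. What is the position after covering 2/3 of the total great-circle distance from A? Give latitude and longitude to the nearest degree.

Convert each endpoint to a unit vector on the sphere (x = cos φ cos λ, y = cos φ sin λ, z = sin φ).
The central angle between the endpoints is δ = arccos(p₁·p₂) ≈ 0.563 rad (32.3°).
Interpolate at f = 2/3 with slerp weights a = sin((1−f)δ)/sin δ ≈ 0.350, b = sin(fδ)/sin δ ≈ 0.687.
p = a·p₁ + b·p₂ ≈ (0.311, 0.144, 0.939); φ = arcsin(p_z) ≈ 69.95°, λ = atan2(p_y, p_x) ≈ 24.81°.

≈ lat 70°, lon 25°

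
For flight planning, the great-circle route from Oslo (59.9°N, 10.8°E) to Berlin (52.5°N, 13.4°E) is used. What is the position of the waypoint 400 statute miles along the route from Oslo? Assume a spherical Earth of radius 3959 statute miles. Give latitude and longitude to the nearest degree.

≈ 54°N, 13°E

Convert each endpoint to a unit vector on the sphere (x = cos φ cos λ, y = cos φ sin λ, z = sin φ).
The central angle between the endpoints is δ = arccos(p₁·p₂) ≈ 0.132 rad (7.5°). The total great-circle distance is δ·R ≈ 0.132 × 3959 ≈ 521 mi, so the target fraction is f = 400/521 ≈ 0.768.
Interpolate at f ≈ 0.768 with slerp weights a = sin((1−f)δ)/sin δ ≈ 0.233, b = sin(fδ)/sin δ ≈ 0.769.
p = a·p₁ + b·p₂ ≈ (0.570, 0.130, 0.811); φ = arcsin(p_z) ≈ 54.22°, λ = atan2(p_y, p_x) ≈ 12.88°.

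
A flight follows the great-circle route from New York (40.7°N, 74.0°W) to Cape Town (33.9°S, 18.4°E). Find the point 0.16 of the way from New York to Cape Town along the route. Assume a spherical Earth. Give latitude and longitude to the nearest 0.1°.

≈ (31.2°N, 54.9°W)

Convert each endpoint to a unit vector on the sphere (x = cos φ cos λ, y = cos φ sin λ, z = sin φ).
The central angle between the endpoints is δ = arccos(p₁·p₂) ≈ 1.971 rad (113.0°).
Interpolate at f = 0.16 with slerp weights a = sin((1−f)δ)/sin δ ≈ 1.082, b = sin(fδ)/sin δ ≈ 0.337.
p = a·p₁ + b·p₂ ≈ (0.491, -0.700, 0.518); φ = arcsin(p_z) ≈ 31.18°, λ = atan2(p_y, p_x) ≈ -54.94°.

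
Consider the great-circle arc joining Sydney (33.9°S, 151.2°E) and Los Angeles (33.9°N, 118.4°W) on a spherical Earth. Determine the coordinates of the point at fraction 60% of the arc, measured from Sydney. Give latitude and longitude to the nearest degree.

≈ (7°N, 156°W)

Convert each endpoint to a unit vector on the sphere (x = cos φ cos λ, y = cos φ sin λ, z = sin φ).
The central angle between the endpoints is δ = arccos(p₁·p₂) ≈ 1.892 rad (108.4°).
Interpolate at f = 0.60 with slerp weights a = sin((1−f)δ)/sin δ ≈ 0.724, b = sin(fδ)/sin δ ≈ 0.956.
p = a·p₁ + b·p₂ ≈ (-0.904, -0.408, 0.129); φ = arcsin(p_z) ≈ 7.43°, λ = atan2(p_y, p_x) ≈ -155.68°.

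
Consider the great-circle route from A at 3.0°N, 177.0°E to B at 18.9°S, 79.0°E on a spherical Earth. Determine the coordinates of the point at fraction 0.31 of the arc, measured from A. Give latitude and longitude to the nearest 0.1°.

Write both endpoints as unit vectors p₁, p₂ with components (cos φ cos λ, cos φ sin λ, sin φ).
The central angle between the endpoints is δ = arccos(p₁·p₂) ≈ 1.720 rad (98.5°).
Interpolate at f = 0.31 with slerp weights a = sin((1−f)δ)/sin δ ≈ 0.938, b = sin(fδ)/sin δ ≈ 0.514.
p = a·p₁ + b·p₂ ≈ (-0.842, 0.526, -0.117); φ = arcsin(p_z) ≈ -6.74°, λ = atan2(p_y, p_x) ≈ 148.00°.

≈ 6.7°S, 148.0°E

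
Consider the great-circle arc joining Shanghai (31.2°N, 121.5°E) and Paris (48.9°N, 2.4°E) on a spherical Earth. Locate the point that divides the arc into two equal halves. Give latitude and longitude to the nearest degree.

≈ (58°N, 75°E)

From cos δ = sin φ₁ sin φ₂ + cos φ₁ cos φ₂ cos Δλ, the central angle is δ ≈ 1.454 rad (83.3°).
Interpolate at f = 1/2 with slerp weights a = sin((1−f)δ)/sin δ ≈ 0.669, b = sin(fδ)/sin δ ≈ 0.669.
p = a·p₁ + b·p₂ ≈ (0.140, 0.506, 0.851); φ = arcsin(p_z) ≈ 58.30°, λ = atan2(p_y, p_x) ≈ 74.50°.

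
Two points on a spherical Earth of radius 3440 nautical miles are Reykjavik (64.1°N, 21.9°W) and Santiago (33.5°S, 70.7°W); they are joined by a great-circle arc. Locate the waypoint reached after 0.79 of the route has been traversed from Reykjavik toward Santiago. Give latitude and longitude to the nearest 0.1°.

From cos δ = sin φ₁ sin φ₂ + cos φ₁ cos φ₂ cos Δλ, the central angle is δ ≈ 1.830 rad (104.9°).
Interpolate at f = 0.79 with slerp weights a = sin((1−f)δ)/sin δ ≈ 0.388, b = sin(fδ)/sin δ ≈ 1.027.
p = a·p₁ + b·p₂ ≈ (0.440, -0.871, -0.218); φ = arcsin(p_z) ≈ -12.57°, λ = atan2(p_y, p_x) ≈ -63.19°.

≈ 12.6°S, 63.2°W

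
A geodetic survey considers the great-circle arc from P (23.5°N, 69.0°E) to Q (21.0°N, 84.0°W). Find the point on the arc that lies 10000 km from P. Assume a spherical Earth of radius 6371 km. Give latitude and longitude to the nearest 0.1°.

≈ (50.6°N, 52.8°W)

The haversine formula gives a central angle δ ≈ 2.239 rad (128.3°) between the endpoints. The total great-circle distance is δ·R ≈ 2.239 × 6371 ≈ 14268 km, so the target fraction is f = 10000/14268 ≈ 0.701.
Interpolate at f ≈ 0.701 with slerp weights a = sin((1−f)δ)/sin δ ≈ 0.791, b = sin(fδ)/sin δ ≈ 1.274.
p = a·p₁ + b·p₂ ≈ (0.384, -0.506, 0.772); φ = arcsin(p_z) ≈ 50.56°, λ = atan2(p_y, p_x) ≈ -52.77°.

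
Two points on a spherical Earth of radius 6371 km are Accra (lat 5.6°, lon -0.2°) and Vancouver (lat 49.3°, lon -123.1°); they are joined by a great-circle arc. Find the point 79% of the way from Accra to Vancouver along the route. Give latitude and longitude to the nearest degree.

Convert each endpoint to a unit vector on the sphere (x = cos φ cos λ, y = cos φ sin λ, z = sin φ).
The central angle between the endpoints is δ = arccos(p₁·p₂) ≈ 1.853 rad (106.2°).
Interpolate at f = 0.79 with slerp weights a = sin((1−f)δ)/sin δ ≈ 0.395, b = sin(fδ)/sin δ ≈ 1.035.
p = a·p₁ + b·p₂ ≈ (0.024, -0.567, 0.823); φ = arcsin(p_z) ≈ 55.43°, λ = atan2(p_y, p_x) ≈ -87.53°.

≈ lat 55°, lon -88°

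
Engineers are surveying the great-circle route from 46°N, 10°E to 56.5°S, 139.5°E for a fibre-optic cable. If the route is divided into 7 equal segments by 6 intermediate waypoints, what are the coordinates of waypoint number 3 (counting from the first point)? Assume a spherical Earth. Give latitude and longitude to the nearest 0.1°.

Convert each endpoint to a unit vector on the sphere (x = cos φ cos λ, y = cos φ sin λ, z = sin φ).
The central angle between the endpoints is δ = arccos(p₁·p₂) ≈ 2.575 rad (147.5°).
Interpolate at f = 3/7 with slerp weights a = sin((1−f)δ)/sin δ ≈ 1.854, b = sin(fδ)/sin δ ≈ 1.663.
p = a·p₁ + b·p₂ ≈ (0.570, 0.820, -0.054); φ = arcsin(p_z) ≈ -3.07°, λ = atan2(p_y, p_x) ≈ 55.19°.

≈ 3.1°S, 55.2°E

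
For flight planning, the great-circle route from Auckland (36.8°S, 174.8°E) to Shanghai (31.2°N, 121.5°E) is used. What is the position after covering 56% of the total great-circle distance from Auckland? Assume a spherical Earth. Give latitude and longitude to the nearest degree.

≈ 1°N, 144°E

From cos δ = sin φ₁ sin φ₂ + cos φ₁ cos φ₂ cos Δλ, the central angle is δ ≈ 1.472 rad (84.3°).
Interpolate at f = 0.56 with slerp weights a = sin((1−f)δ)/sin δ ≈ 0.606, b = sin(fδ)/sin δ ≈ 0.738.
p = a·p₁ + b·p₂ ≈ (-0.813, 0.582, 0.019); φ = arcsin(p_z) ≈ 1.09°, λ = atan2(p_y, p_x) ≈ 144.41°.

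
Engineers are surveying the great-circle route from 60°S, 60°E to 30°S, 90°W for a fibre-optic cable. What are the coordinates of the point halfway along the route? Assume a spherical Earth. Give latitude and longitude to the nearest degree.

≈ 70°S, 60°W

Convert each endpoint to a unit vector on the sphere (x = cos φ cos λ, y = cos φ sin λ, z = sin φ).
The central angle between the endpoints is δ = arccos(p₁·p₂) ≈ 1.513 rad (86.7°).
Interpolate at f = 1/2 with slerp weights a = sin((1−f)δ)/sin δ ≈ 0.687, b = sin(fδ)/sin δ ≈ 0.687.
p = a·p₁ + b·p₂ ≈ (0.172, -0.298, -0.939); φ = arcsin(p_z) ≈ -69.90°, λ = atan2(p_y, p_x) ≈ -60.00°.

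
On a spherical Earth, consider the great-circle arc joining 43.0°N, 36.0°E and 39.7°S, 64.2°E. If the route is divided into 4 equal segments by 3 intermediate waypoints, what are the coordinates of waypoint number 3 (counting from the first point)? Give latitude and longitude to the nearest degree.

≈ 19°S, 56°E

From cos δ = sin φ₁ sin φ₂ + cos φ₁ cos φ₂ cos Δλ, the central angle is δ ≈ 1.510 rad (86.5°).
Interpolate at f = 3/4 with slerp weights a = sin((1−f)δ)/sin δ ≈ 0.369, b = sin(fδ)/sin δ ≈ 0.907.
p = a·p₁ + b·p₂ ≈ (0.522, 0.787, -0.328); φ = arcsin(p_z) ≈ -19.12°, λ = atan2(p_y, p_x) ≈ 56.43°.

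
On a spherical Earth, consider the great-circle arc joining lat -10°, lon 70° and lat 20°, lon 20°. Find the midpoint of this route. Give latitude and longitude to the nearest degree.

Convert each endpoint to a unit vector on the sphere (x = cos φ cos λ, y = cos φ sin λ, z = sin φ).
The central angle between the endpoints is δ = arccos(p₁·p₂) ≈ 1.006 rad (57.6°).
Interpolate at f = 1/2 with slerp weights a = sin((1−f)δ)/sin δ ≈ 0.571, b = sin(fδ)/sin δ ≈ 0.571.
p = a·p₁ + b·p₂ ≈ (0.696, 0.711, 0.096); φ = arcsin(p_z) ≈ 5.51°, λ = atan2(p_y, p_x) ≈ 45.63°.

≈ lat 6°, lon 46°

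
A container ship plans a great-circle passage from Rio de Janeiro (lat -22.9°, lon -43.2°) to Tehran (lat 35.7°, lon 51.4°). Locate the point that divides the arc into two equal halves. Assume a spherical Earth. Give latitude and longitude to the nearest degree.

Write both endpoints as unit vectors p₁, p₂ with components (cos φ cos λ, cos φ sin λ, sin φ).
The central angle between the endpoints is δ = arccos(p₁·p₂) ≈ 1.862 rad (106.7°).
Interpolate at f = 1/2 with slerp weights a = sin((1−f)δ)/sin δ ≈ 0.837, b = sin(fδ)/sin δ ≈ 0.837.
p = a·p₁ + b·p₂ ≈ (0.987, 0.003, 0.163); φ = arcsin(p_z) ≈ 9.37°, λ = atan2(p_y, p_x) ≈ 0.20°.

≈ lat 9°, lon 0°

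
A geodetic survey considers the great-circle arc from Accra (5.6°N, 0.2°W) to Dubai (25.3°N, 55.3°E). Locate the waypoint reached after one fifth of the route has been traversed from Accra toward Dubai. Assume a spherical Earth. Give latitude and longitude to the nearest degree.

≈ (11°N, 10°E)

Convert each endpoint to a unit vector on the sphere (x = cos φ cos λ, y = cos φ sin λ, z = sin φ).
The central angle between the endpoints is δ = arccos(p₁·p₂) ≈ 0.987 rad (56.5°).
Interpolate at f = 1/5 with slerp weights a = sin((1−f)δ)/sin δ ≈ 0.851, b = sin(fδ)/sin δ ≈ 0.235.
p = a·p₁ + b·p₂ ≈ (0.968, 0.172, 0.183); φ = arcsin(p_z) ≈ 10.57°, λ = atan2(p_y, p_x) ≈ 10.06°.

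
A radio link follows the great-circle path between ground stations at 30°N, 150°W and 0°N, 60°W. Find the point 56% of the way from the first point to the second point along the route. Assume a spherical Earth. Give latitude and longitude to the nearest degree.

From cos δ = sin φ₁ sin φ₂ + cos φ₁ cos φ₂ cos Δλ, the central angle is δ ≈ 1.571 rad (90.0°).
Interpolate at f = 0.56 with slerp weights a = sin((1−f)δ)/sin δ ≈ 0.637, b = sin(fδ)/sin δ ≈ 0.771.
p = a·p₁ + b·p₂ ≈ (-0.093, -0.943, 0.319); φ = arcsin(p_z) ≈ 18.59°, λ = atan2(p_y, p_x) ≈ -95.62°.

≈ 19°N, 96°W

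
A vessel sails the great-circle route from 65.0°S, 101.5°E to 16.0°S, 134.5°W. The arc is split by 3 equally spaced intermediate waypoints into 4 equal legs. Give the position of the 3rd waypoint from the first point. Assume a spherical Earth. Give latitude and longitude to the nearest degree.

Write both endpoints as unit vectors p₁, p₂ with components (cos φ cos λ, cos φ sin λ, sin φ).
The central angle between the endpoints is δ = arccos(p₁·p₂) ≈ 1.548 rad (88.7°).
Interpolate at f = 3/4 with slerp weights a = sin((1−f)δ)/sin δ ≈ 0.378, b = sin(fδ)/sin δ ≈ 0.917.
p = a·p₁ + b·p₂ ≈ (-0.650, -0.473, -0.595); φ = arcsin(p_z) ≈ -36.52°, λ = atan2(p_y, p_x) ≈ -143.97°.

≈ 37°S, 144°W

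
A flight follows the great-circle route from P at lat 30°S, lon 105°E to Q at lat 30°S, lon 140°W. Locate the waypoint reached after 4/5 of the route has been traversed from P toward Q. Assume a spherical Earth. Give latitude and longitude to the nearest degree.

≈ lat 40°S, lon 159°W

Convert each endpoint to a unit vector on the sphere (x = cos φ cos λ, y = cos φ sin λ, z = sin φ).
The central angle between the endpoints is δ = arccos(p₁·p₂) ≈ 1.638 rad (93.8°).
Interpolate at f = 4/5 with slerp weights a = sin((1−f)δ)/sin δ ≈ 0.322, b = sin(fδ)/sin δ ≈ 0.968.
p = a·p₁ + b·p₂ ≈ (-0.715, -0.269, -0.645); φ = arcsin(p_z) ≈ -40.20°, λ = atan2(p_y, p_x) ≈ -159.35°.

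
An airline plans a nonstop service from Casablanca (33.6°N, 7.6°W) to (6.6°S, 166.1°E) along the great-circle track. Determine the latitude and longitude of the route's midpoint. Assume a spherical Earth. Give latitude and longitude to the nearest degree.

Convert each endpoint to a unit vector on the sphere (x = cos φ cos λ, y = cos φ sin λ, z = sin φ).
The central angle between the endpoints is δ = arccos(p₁·p₂) ≈ 2.659 rad (152.4°).
Interpolate at f = 1/2 with slerp weights a = sin((1−f)δ)/sin δ ≈ 2.094, b = sin(fδ)/sin δ ≈ 2.094.
p = a·p₁ + b·p₂ ≈ (-0.290, 0.269, 0.918); φ = arcsin(p_z) ≈ 66.68°, λ = atan2(p_y, p_x) ≈ 137.19°.

≈ (67°N, 137°E)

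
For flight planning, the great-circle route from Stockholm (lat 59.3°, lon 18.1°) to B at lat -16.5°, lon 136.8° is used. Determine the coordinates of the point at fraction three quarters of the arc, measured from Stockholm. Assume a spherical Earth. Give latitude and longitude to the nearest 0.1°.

From cos δ = sin φ₁ sin φ₂ + cos φ₁ cos φ₂ cos Δλ, the central angle is δ ≈ 2.071 rad (118.6°).
Interpolate at f = 3/4 with slerp weights a = sin((1−f)δ)/sin δ ≈ 0.564, b = sin(fδ)/sin δ ≈ 1.139.
p = a·p₁ + b·p₂ ≈ (-0.523, 0.837, 0.161); φ = arcsin(p_z) ≈ 9.28°, λ = atan2(p_y, p_x) ≈ 121.98°.

≈ lat 9.3°, lon 122.0°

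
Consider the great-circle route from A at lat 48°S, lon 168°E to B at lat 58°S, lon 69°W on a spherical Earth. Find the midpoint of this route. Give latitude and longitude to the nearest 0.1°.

Write both endpoints as unit vectors p₁, p₂ with components (cos φ cos λ, cos φ sin λ, sin φ).
The central angle between the endpoints is δ = arccos(p₁·p₂) ≈ 1.118 rad (64.1°).
Interpolate at f = 1/2 with slerp weights a = sin((1−f)δ)/sin δ ≈ 0.590, b = sin(fδ)/sin δ ≈ 0.590.
p = a·p₁ + b·p₂ ≈ (-0.274, -0.210, -0.939); φ = arcsin(p_z) ≈ -69.81°, λ = atan2(p_y, p_x) ≈ -142.57°.

≈ lat 69.8°S, lon 142.6°W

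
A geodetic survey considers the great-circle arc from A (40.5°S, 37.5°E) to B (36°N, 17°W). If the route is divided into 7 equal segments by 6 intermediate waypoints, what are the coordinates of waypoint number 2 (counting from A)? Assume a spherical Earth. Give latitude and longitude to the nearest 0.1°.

≈ (19.4°S, 19.6°E)

From cos δ = sin φ₁ sin φ₂ + cos φ₁ cos φ₂ cos Δλ, the central angle is δ ≈ 1.595 rad (91.4°).
Interpolate at f = 2/7 with slerp weights a = sin((1−f)δ)/sin δ ≈ 0.909, b = sin(fδ)/sin δ ≈ 0.440.
p = a·p₁ + b·p₂ ≈ (0.889, 0.316, -0.331); φ = arcsin(p_z) ≈ -19.35°, λ = atan2(p_y, p_x) ≈ 19.60°.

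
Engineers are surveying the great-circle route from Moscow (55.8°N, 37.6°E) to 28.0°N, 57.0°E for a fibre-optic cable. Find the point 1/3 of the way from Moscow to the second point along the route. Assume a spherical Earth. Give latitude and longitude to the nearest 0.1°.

≈ 46.9°N, 46.2°E

The haversine formula gives a central angle δ ≈ 0.543 rad (31.1°) between the endpoints.
Interpolate at f = 1/3 with slerp weights a = sin((1−f)δ)/sin δ ≈ 0.685, b = sin(fδ)/sin δ ≈ 0.348.
p = a·p₁ + b·p₂ ≈ (0.473, 0.493, 0.730); φ = arcsin(p_z) ≈ 46.92°, λ = atan2(p_y, p_x) ≈ 46.20°.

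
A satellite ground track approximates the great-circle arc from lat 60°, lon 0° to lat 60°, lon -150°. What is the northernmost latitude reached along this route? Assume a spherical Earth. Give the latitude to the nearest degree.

≈ 82°

The great circle lies in the plane with unit normal n̂ = (p₁ × p₂)/|p₁ × p₂|.
Here n̂_z ≈ -0.148; the vertex latitude is φ_max = arccos|n̂_z| ≈ 81.5°.
Check via Clairaut: cos φ_max = |cos φ₁| · sin C = cos(60.0°)·sin(17.2°) ≈ 0.148, again giving ≈ 81.5°.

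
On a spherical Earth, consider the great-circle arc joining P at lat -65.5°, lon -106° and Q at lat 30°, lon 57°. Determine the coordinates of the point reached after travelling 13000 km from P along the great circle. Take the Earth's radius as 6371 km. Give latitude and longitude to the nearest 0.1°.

Convert each endpoint to a unit vector on the sphere (x = cos φ cos λ, y = cos φ sin λ, z = sin φ).
The central angle between the endpoints is δ = arccos(p₁·p₂) ≈ 2.495 rad (143.0°). The total great-circle distance is δ·R ≈ 2.495 × 6371 ≈ 15899 km, so the target fraction is f = 13000/15899 ≈ 0.818.
Interpolate at f ≈ 0.818 with slerp weights a = sin((1−f)δ)/sin δ ≈ 0.730, b = sin(fδ)/sin δ ≈ 1.481.
p = a·p₁ + b·p₂ ≈ (0.615, 0.785, 0.076); φ = arcsin(p_z) ≈ 4.38°, λ = atan2(p_y, p_x) ≈ 51.91°.

≈ lat 4.4°, lon 51.9°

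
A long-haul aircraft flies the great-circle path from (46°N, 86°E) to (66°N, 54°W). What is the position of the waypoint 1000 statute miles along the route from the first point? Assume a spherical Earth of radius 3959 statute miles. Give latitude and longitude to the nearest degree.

≈ (60°N, 78°E)

Write both endpoints as unit vectors p₁, p₂ with components (cos φ cos λ, cos φ sin λ, sin φ).
The central angle between the endpoints is δ = arccos(p₁·p₂) ≈ 1.114 rad (63.9°). The total great-circle distance is δ·R ≈ 1.114 × 3959 ≈ 4412 mi, so the target fraction is f = 1000/4412 ≈ 0.227.
Interpolate at f ≈ 0.227 with slerp weights a = sin((1−f)δ)/sin δ ≈ 0.846, b = sin(fδ)/sin δ ≈ 0.278.
p = a·p₁ + b·p₂ ≈ (0.108, 0.494, 0.863); φ = arcsin(p_z) ≈ 59.61°, λ = atan2(p_y, p_x) ≈ 77.73°.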